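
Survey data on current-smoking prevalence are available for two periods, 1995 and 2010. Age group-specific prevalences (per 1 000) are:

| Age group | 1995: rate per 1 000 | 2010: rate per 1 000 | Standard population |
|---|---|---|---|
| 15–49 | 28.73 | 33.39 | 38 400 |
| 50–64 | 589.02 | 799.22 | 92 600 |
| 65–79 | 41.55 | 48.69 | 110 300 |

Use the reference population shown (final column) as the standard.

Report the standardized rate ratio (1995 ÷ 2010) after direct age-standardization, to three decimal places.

0.747

Standard total = 241 300; weights = 0.1591, 0.3838, 0.4571.
1995: 0.1591×28.73 + 0.3838×589.02 + 0.4571×41.55 = 249.6040 per 1 000.
2010: 0.1591×33.39 + 0.3838×799.22 + 0.4571×48.69 = 334.2746 per 1 000.
Ratio = 249.6040 ÷ 334.2746 = 0.74670.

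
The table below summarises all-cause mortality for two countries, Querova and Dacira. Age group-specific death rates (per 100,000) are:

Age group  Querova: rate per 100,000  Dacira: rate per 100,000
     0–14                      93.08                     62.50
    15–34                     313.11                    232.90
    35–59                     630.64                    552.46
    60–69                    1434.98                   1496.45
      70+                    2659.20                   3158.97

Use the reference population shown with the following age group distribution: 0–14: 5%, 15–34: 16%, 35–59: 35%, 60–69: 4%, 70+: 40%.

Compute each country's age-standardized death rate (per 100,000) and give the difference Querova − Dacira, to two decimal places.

Standard weights: 0.05, 0.16, 0.35, 0.04, 0.40.
Querova: 0.0500×93.08 + 0.1600×313.11 + 0.3500×630.64 + 0.0400×1434.98 + 0.4000×2659.20 = 1396.5548 per 100,000.
Dacira: 0.0500×62.50 + 0.1600×232.90 + 0.3500×552.46 + 0.0400×1496.45 + 0.4000×3158.97 = 1557.1960 per 100,000.
Difference = 1396.5548 − 1557.1960 = -160.6412.

-160.64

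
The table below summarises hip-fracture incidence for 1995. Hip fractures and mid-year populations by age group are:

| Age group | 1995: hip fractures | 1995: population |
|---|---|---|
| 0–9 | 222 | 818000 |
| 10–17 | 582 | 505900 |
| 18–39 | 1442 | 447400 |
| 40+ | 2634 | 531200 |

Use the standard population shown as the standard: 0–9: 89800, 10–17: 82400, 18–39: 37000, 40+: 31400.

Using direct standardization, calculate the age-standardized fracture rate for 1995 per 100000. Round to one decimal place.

163.8

Age-specific rates per 100000 for 1995: 27.14, 115.04, 322.31, 495.86.
Standard total = 240600; weights = 0.3732, 0.3425, 0.1538, 0.1305.
Standardized rate: 0.3732×27.14 + 0.3425×115.04 + 0.1538×322.31 + 0.1305×495.86 = 163.8068 per 100000.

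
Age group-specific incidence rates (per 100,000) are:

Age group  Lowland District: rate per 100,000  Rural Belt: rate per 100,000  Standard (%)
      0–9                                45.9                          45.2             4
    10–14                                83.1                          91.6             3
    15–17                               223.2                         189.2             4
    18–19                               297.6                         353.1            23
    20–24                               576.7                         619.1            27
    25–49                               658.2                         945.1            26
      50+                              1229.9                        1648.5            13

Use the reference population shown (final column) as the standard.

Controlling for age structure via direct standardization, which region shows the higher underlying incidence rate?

Rural Belt

Standard weights: 0.04, 0.03, 0.04, 0.23, 0.27, 0.26, 0.13.
The Lowland District: 0.0400×45.9 + 0.0300×83.1 + 0.0400×223.2 + 0.2300×297.6 + 0.2700×576.7 + 0.2600×658.2 + 0.1300×1229.9 = 568.4330 per 100,000.
The Rural Belt: 0.0400×45.2 + 0.0300×91.6 + 0.0400×189.2 + 0.2300×353.1 + 0.2700×619.1 + 0.2600×945.1 + 0.1300×1648.5 = 720.5250 per 100,000.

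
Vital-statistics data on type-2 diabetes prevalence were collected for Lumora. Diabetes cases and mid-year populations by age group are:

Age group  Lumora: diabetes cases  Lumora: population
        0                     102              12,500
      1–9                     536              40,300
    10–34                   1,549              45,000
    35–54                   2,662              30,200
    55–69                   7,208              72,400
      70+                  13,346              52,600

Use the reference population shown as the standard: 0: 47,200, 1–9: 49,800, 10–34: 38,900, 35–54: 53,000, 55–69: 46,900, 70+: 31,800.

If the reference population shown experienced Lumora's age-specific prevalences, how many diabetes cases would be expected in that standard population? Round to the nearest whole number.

19796

Age-specific rates per 1,000 for Lumora: 8.160, 13.300, 34.422, 88.146, 99.558, 253.726.
Expected diabetes cases = Σ (standard pop × age-specific rate ÷ 1,000)
= 47,200×8.160/1,000 + 49,800×13.300/1,000 + 38,900×34.422/1,000 + 53,000×88.146/1,000 + 46,900×99.558/1,000 + 31,800×253.726/1,000
= 385.15 + 662.35 + 1339.02 + 4671.72 + 4669.27 + 8068.49 = 19796.02.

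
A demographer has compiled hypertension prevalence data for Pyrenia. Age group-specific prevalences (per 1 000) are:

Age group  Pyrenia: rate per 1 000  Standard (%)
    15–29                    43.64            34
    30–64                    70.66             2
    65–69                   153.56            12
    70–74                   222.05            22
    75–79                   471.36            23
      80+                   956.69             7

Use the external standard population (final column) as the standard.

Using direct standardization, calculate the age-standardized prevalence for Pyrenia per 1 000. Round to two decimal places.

258.91

Standard weights: 0.34, 0.02, 0.12, 0.22, 0.23, 0.07.
Standardized rate: 0.3400×43.64 + 0.0200×70.66 + 0.1200×153.56 + 0.2200×222.05 + 0.2300×471.36 + 0.0700×956.69 = 258.9101 per 1 000.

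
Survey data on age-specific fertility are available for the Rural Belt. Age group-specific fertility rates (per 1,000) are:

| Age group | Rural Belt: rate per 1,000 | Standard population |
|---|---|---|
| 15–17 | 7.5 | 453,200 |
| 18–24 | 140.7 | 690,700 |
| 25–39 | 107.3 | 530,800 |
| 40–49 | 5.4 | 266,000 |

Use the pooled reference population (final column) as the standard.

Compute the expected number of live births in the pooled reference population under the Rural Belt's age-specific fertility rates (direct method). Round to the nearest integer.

Expected live births = Σ (standard pop × age-specific rate ÷ 1,000)
= 453,200×7.5/1,000 + 690,700×140.7/1,000 + 530,800×107.3/1,000 + 266,000×5.4/1,000
= 3399.00 + 97181.49 + 56954.84 + 1436.40 = 158971.73.

158972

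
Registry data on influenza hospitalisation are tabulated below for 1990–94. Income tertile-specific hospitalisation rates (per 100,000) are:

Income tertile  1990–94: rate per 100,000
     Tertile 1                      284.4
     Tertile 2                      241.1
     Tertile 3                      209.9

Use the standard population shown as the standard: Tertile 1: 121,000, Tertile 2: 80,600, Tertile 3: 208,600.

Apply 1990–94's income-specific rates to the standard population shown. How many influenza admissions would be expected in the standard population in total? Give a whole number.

976

Expected influenza admissions = Σ (standard pop × income-specific rate ÷ 100,000)
= 121,000×284.4/100,000 + 80,600×241.1/100,000 + 208,600×209.9/100,000
= 344.12 + 194.33 + 437.85 = 976.30.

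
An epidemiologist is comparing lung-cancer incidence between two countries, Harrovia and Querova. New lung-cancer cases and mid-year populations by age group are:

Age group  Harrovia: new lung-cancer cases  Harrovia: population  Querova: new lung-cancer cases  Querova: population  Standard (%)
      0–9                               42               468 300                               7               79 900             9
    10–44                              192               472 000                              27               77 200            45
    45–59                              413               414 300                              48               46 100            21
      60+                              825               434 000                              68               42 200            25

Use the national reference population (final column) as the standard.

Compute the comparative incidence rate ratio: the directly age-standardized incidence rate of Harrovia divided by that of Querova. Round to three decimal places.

1.113

Age-specific rates per 100 000 for Harrovia: 8.97, 40.68, 99.69, 190.09.
For Querova: 8.76, 34.97, 104.12, 161.14.
Standard weights: 0.09, 0.45, 0.21, 0.25.
Harrovia: 0.0900×8.97 + 0.4500×40.68 + 0.2100×99.69 + 0.2500×190.09 = 87.5694 per 100 000.
Querova: 0.0900×8.76 + 0.4500×34.97 + 0.2100×104.12 + 0.2500×161.14 = 78.6767 per 100 000.
Ratio = 87.5694 ÷ 78.6767 = 1.11303.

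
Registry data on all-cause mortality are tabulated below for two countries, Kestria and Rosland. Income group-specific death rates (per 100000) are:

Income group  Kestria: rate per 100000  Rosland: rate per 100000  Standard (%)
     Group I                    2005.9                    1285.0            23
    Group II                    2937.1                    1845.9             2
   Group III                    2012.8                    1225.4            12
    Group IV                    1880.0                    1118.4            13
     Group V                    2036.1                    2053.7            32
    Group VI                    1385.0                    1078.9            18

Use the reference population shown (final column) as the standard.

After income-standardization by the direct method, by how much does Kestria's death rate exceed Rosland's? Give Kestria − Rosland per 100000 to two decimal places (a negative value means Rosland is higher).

Standard weights: 0.23, 0.02, 0.12, 0.13, 0.32, 0.18.
Kestria: 0.2300×2005.9 + 0.0200×2937.1 + 0.1200×2012.8 + 0.1300×1880.0 + 0.3200×2036.1 + 0.1800×1385.0 = 1906.8870 per 100000.
Rosland: 0.2300×1285.0 + 0.0200×1845.9 + 0.1200×1225.4 + 0.1300×1118.4 + 0.3200×2053.7 + 0.1800×1078.9 = 1476.2940 per 100000.
Difference = 1906.8870 − 1476.2940 = 430.5930.

430.59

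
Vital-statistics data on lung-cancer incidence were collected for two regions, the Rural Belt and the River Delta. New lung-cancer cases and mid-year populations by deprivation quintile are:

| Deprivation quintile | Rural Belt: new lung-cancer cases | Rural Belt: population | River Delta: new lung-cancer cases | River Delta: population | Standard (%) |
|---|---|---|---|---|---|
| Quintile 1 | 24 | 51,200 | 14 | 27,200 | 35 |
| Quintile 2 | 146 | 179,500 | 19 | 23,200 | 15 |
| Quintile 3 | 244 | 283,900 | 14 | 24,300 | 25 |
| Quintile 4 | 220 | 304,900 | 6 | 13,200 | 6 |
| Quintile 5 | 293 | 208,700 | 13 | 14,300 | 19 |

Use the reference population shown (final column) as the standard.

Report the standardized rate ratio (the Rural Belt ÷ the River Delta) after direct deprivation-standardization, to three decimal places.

Deprivation-specific rates per 100,000 for the Rural Belt: 46.88, 81.34, 85.95, 72.15, 140.39.
For the River Delta: 51.47, 81.90, 57.61, 45.45, 90.91.
Standard weights: 0.35, 0.15, 0.25, 0.06, 0.19.
The Rural Belt: 0.3500×46.88 + 0.1500×81.34 + 0.2500×85.95 + 0.0600×72.15 + 0.1900×140.39 = 81.0972 per 100,000.
The River Delta: 0.3500×51.47 + 0.1500×81.90 + 0.2500×57.61 + 0.0600×45.45 + 0.1900×90.91 = 64.7025 per 100,000.
Ratio = 81.0972 ÷ 64.7025 = 1.25339.

1.253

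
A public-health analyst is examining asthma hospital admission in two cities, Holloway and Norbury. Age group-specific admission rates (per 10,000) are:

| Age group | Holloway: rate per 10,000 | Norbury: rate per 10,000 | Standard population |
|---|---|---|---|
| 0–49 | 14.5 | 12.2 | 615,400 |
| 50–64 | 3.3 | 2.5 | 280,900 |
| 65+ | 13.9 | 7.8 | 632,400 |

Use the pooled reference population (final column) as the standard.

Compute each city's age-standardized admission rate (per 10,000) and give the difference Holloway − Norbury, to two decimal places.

3.60

Standard total = 1,528,700; weights = 0.4026, 0.1838, 0.4137.
Holloway: 0.4026×14.5 + 0.1838×3.3 + 0.4137×13.9 = 12.1938 per 10,000.
Norbury: 0.4026×12.2 + 0.1838×2.5 + 0.4137×7.8 = 8.5974 per 10,000.
Difference = 12.1938 − 8.5974 = 3.5964.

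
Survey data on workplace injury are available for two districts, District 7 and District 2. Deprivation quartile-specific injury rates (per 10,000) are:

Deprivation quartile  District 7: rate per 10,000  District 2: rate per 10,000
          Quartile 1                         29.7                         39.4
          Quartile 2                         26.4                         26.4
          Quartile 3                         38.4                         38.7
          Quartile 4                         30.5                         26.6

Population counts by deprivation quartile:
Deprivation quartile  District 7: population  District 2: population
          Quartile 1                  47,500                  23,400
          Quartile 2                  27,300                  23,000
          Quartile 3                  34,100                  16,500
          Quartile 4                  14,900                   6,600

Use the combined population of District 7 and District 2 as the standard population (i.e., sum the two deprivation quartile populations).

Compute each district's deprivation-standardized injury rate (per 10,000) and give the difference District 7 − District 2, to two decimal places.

-3.20

Combined standard total = 193,300; weights = 0.3668, 0.2602, 0.2618, 0.1112.
District 7: 0.3668×29.7 + 0.2602×26.4 + 0.2618×38.4 + 0.1112×30.5 = 31.2077 per 10,000.
District 2: 0.3668×39.4 + 0.2602×26.4 + 0.2618×38.7 + 0.1112×26.6 = 34.4102 per 10,000.
Difference = 31.2077 − 34.4102 = -3.2026.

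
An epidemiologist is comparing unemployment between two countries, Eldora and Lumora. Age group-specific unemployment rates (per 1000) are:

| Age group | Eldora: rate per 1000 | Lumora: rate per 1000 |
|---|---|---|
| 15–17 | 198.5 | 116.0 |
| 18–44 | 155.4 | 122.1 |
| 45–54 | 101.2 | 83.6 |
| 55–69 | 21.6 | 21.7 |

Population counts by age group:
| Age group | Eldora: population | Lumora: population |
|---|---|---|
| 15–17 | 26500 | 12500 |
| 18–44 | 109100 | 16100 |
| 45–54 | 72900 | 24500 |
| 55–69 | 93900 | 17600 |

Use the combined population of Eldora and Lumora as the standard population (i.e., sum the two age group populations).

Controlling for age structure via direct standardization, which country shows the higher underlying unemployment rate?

Combined standard total = 373100; weights = 0.1045, 0.3356, 0.2611, 0.2988.
Eldora: 0.1045×198.5 + 0.3356×155.4 + 0.2611×101.2 + 0.2988×21.6 = 105.7702 per 1000.
Lumora: 0.1045×116.0 + 0.3356×122.1 + 0.2611×83.6 + 0.2988×21.7 = 81.4074 per 1000.

Eldora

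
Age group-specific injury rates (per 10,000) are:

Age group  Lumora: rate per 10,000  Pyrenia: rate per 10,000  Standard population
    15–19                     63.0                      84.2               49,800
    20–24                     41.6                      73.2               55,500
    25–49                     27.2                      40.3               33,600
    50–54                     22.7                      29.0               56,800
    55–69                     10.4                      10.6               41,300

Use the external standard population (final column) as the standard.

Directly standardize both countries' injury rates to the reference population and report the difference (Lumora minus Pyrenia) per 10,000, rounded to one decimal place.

-15.3

Standard total = 237,000; weights = 0.2101, 0.2342, 0.1418, 0.2397, 0.1743.
Lumora: 0.2101×63.0 + 0.2342×41.6 + 0.1418×27.2 + 0.2397×22.7 + 0.1743×10.4 = 34.0886 per 10,000.
Pyrenia: 0.2101×84.2 + 0.2342×73.2 + 0.1418×40.3 + 0.2397×29.0 + 0.1743×10.6 = 49.3452 per 10,000.
Difference = 34.0886 − 49.3452 = -15.2566.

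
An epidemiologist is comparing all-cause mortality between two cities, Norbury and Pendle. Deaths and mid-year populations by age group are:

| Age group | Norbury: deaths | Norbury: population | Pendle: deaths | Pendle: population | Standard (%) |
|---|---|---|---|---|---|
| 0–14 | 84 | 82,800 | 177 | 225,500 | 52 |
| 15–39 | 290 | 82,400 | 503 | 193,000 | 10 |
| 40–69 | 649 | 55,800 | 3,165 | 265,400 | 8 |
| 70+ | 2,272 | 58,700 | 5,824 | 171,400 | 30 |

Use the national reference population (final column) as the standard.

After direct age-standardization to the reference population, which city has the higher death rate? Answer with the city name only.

Age-specific rates per 1,000 for Norbury: 1.014, 3.519, 11.631, 38.705.
For Pendle: 0.785, 2.606, 11.925, 33.979.
Standard weights: 0.52, 0.10, 0.08, 0.30.
Norbury: 0.5200×1.014 + 0.1000×3.519 + 0.0800×11.631 + 0.3000×38.705 = 13.4215 per 1,000.
Pendle: 0.5200×0.785 + 0.1000×2.606 + 0.0800×11.925 + 0.3000×33.979 = 11.8165 per 1,000.

Norbury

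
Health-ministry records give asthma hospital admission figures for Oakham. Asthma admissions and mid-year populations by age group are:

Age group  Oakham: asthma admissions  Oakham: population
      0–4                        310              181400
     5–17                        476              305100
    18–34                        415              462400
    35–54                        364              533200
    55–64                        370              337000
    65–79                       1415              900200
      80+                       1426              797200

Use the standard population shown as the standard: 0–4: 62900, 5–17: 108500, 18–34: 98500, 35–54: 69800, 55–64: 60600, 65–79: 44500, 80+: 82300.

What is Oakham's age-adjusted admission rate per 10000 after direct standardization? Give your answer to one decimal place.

13.2

Age-specific rates per 10000 for Oakham: 17.09, 15.60, 8.97, 6.83, 10.98, 15.72, 17.89.
Standard total = 527100; weights = 0.1193, 0.2058, 0.1869, 0.1324, 0.1150, 0.0844, 0.1561.
Standardized rate: 0.1193×17.09 + 0.2058×15.60 + 0.1869×8.97 + 0.1324×6.83 + 0.1150×10.98 + 0.0844×15.72 + 0.1561×17.89 = 13.2142 per 10000.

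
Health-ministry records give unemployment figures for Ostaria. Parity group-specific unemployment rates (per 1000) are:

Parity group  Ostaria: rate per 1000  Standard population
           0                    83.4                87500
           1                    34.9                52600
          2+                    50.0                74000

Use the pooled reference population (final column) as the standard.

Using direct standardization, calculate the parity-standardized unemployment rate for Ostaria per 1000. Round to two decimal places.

Standard total = 214100; weights = 0.4087, 0.2457, 0.3456.
Standardized rate: 0.4087×83.4 + 0.2457×34.9 + 0.3456×50.0 = 59.9404 per 1000.

59.94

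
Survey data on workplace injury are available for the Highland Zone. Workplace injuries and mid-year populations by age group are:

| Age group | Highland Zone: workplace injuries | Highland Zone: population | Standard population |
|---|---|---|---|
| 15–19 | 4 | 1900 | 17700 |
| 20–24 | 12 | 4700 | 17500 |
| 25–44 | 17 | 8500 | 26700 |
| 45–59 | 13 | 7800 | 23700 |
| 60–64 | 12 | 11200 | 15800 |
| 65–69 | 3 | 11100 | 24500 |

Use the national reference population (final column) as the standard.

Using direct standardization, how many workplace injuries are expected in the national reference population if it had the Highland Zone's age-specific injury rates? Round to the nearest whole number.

Age-specific rates per 10000 for the Highland Zone: 21.05, 25.53, 20.00, 16.67, 10.71, 2.70.
Expected workplace injuries = Σ (standard pop × age-specific rate ÷ 10000)
= 17700×21.05/10000 + 17500×25.53/10000 + 26700×20.00/10000 + 23700×16.67/10000 + 15800×10.71/10000 + 24500×2.70/10000
= 37.26 + 44.68 + 53.40 + 39.50 + 16.93 + 6.62 = 198.39.

198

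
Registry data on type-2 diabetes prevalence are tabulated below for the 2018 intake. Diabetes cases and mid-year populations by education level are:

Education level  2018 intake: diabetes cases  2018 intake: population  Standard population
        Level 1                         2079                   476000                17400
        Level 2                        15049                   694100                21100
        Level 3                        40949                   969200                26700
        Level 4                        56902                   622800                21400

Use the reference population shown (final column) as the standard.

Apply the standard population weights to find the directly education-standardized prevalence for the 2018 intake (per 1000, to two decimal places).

Education-specific rates per 1000 for the 2018 intake: 4.368, 21.681, 42.250, 91.365.
Standard total = 86600; weights = 0.2009, 0.2436, 0.3083, 0.2471.
Standardized rate: 0.2009×4.368 + 0.2436×21.681 + 0.3083×42.250 + 0.2471×91.365 = 41.7640 per 1000.

41.76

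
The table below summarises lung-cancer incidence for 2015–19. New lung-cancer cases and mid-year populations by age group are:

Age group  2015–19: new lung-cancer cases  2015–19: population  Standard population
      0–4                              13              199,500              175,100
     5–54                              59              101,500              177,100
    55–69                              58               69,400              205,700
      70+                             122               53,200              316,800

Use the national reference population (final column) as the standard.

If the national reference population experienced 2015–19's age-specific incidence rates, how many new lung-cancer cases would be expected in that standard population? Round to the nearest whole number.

Age-specific rates per 100,000 for 2015–19: 6.52, 58.13, 83.57, 229.32.
Expected new lung-cancer cases = Σ (standard pop × age-specific rate ÷ 100,000)
= 175,100×6.52/100,000 + 177,100×58.13/100,000 + 205,700×83.57/100,000 + 316,800×229.32/100,000
= 11.41 + 102.94 + 171.91 + 726.50 = 1012.76.

1013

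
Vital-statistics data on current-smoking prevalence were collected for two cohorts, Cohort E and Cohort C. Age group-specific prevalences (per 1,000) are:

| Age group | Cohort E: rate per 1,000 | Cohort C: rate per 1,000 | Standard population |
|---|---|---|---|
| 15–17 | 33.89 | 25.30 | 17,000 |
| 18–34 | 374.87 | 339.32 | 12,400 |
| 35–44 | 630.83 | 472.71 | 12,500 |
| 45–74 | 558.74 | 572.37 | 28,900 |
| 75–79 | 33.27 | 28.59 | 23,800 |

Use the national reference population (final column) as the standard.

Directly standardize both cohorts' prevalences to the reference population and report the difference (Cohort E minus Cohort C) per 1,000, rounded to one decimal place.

24.1

Standard total = 94,600; weights = 0.1797, 0.1311, 0.1321, 0.3055, 0.2516.
Cohort E: 0.1797×33.89 + 0.1311×374.87 + 0.1321×630.83 + 0.3055×558.74 + 0.2516×33.27 = 317.6459 per 1,000.
Cohort C: 0.1797×25.30 + 0.1311×339.32 + 0.1321×472.71 + 0.3055×572.37 + 0.2516×28.59 = 293.5357 per 1,000.
Difference = 317.6459 − 293.5357 = 24.1102.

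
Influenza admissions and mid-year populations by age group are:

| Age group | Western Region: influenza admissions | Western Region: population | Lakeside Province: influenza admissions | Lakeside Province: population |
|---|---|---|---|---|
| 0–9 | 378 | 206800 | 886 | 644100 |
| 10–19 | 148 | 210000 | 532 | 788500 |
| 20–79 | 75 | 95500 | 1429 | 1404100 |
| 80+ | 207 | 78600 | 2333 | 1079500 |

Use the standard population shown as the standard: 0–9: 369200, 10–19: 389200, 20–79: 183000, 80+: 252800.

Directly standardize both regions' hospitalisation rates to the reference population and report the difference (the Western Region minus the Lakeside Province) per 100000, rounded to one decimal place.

Age-specific rates per 100000 for the Western Region: 182.79, 70.48, 78.53, 263.36.
For the Lakeside Province: 137.56, 67.47, 101.77, 216.12.
Standard total = 1194200; weights = 0.3092, 0.3259, 0.1532, 0.2117.
The Western Region: 0.3092×182.79 + 0.3259×70.48 + 0.1532×78.53 + 0.2117×263.36 = 147.2639 per 100000.
The Lakeside Province: 0.3092×137.56 + 0.3259×67.47 + 0.1532×101.77 + 0.2117×216.12 = 125.8620 per 100000.
Difference = 147.2639 − 125.8620 = 21.4019.

21.4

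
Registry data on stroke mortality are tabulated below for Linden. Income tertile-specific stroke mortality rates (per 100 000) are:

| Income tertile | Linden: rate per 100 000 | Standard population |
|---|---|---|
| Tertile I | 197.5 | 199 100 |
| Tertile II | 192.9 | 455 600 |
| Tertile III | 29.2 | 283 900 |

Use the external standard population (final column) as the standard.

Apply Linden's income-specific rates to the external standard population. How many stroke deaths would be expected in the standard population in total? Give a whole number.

1355

Expected stroke deaths = Σ (standard pop × income-specific rate ÷ 100 000)
= 199 100×197.5/100 000 + 455 600×192.9/100 000 + 283 900×29.2/100 000
= 393.22 + 878.85 + 82.90 = 1354.97.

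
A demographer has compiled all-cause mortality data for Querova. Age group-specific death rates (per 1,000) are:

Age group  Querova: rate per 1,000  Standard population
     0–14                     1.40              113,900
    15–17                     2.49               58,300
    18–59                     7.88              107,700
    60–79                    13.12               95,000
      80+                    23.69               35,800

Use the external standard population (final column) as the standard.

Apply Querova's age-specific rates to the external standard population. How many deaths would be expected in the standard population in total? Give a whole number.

3248

Expected deaths = Σ (standard pop × age-specific rate ÷ 1,000)
= 113,900×1.40/1,000 + 58,300×2.49/1,000 + 107,700×7.88/1,000 + 95,000×13.12/1,000 + 35,800×23.69/1,000
= 159.46 + 145.17 + 848.68 + 1246.40 + 848.10 = 3247.81.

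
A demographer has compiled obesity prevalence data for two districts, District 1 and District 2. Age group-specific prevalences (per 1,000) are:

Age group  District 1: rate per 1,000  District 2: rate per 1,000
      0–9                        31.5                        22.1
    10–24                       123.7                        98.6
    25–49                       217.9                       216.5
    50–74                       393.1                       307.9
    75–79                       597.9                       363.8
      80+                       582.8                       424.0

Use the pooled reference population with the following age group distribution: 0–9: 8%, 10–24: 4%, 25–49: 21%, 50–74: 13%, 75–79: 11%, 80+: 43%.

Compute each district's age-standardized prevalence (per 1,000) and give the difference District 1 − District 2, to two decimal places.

Standard weights: 0.08, 0.04, 0.21, 0.13, 0.11, 0.43.
District 1: 0.0800×31.5 + 0.0400×123.7 + 0.2100×217.9 + 0.1300×393.1 + 0.1100×597.9 + 0.4300×582.8 = 420.7030 per 1,000.
District 2: 0.0800×22.1 + 0.0400×98.6 + 0.2100×216.5 + 0.1300×307.9 + 0.1100×363.8 + 0.4300×424.0 = 313.5420 per 1,000.
Difference = 420.7030 − 313.5420 = 107.1610.

107.16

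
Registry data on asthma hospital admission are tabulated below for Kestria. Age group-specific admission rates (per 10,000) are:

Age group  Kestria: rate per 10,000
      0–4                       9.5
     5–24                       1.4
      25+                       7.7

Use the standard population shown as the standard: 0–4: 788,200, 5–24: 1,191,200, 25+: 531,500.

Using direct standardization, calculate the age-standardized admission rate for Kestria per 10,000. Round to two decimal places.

Standard total = 2,510,900; weights = 0.3139, 0.4744, 0.2117.
Standardized rate: 0.3139×9.5 + 0.4744×1.4 + 0.2117×7.7 = 5.2762 per 10,000.

5.28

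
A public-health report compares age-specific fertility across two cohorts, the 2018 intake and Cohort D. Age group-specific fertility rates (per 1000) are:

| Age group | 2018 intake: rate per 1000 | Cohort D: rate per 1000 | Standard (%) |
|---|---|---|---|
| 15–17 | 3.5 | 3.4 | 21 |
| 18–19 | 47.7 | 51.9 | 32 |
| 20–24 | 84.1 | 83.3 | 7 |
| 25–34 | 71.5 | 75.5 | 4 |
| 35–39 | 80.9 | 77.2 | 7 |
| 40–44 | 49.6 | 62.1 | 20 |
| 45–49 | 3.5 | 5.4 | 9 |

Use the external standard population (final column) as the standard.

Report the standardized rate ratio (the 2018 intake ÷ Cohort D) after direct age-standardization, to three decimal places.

0.914

Standard weights: 0.21, 0.32, 0.07, 0.04, 0.07, 0.20, 0.09.
The 2018 intake: 0.2100×3.5 + 0.3200×47.7 + 0.0700×84.1 + 0.0400×71.5 + 0.0700×80.9 + 0.2000×49.6 + 0.0900×3.5 = 40.6440 per 1000.
Cohort D: 0.2100×3.4 + 0.3200×51.9 + 0.0700×83.3 + 0.0400×75.5 + 0.0700×77.2 + 0.2000×62.1 + 0.0900×5.4 = 44.4830 per 1000.
Ratio = 40.6440 ÷ 44.4830 = 0.91370.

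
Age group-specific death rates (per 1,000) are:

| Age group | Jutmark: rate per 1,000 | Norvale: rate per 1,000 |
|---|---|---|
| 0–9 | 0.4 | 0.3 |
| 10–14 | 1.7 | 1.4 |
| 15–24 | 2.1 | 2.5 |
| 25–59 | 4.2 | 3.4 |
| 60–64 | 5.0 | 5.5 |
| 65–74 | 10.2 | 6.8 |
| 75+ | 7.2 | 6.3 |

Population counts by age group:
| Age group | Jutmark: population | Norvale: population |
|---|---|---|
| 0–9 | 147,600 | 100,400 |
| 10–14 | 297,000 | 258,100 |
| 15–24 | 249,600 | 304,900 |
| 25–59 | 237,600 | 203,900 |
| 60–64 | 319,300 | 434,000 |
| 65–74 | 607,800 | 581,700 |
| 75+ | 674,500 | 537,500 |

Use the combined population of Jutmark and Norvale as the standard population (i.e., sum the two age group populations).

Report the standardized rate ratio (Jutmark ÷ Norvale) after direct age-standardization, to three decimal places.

1.215

Combined standard total = 4,953,900; weights = 0.0501, 0.1121, 0.1119, 0.0891, 0.1521, 0.2401, 0.2447.
Jutmark: 0.0501×0.4 + 0.1121×1.7 + 0.1119×2.1 + 0.0891×4.2 + 0.1521×5.0 + 0.2401×10.2 + 0.2447×7.2 = 5.7909 per 1,000.
Norvale: 0.0501×0.3 + 0.1121×1.4 + 0.1119×2.5 + 0.0891×3.4 + 0.1521×5.5 + 0.2401×6.8 + 0.2447×6.3 = 4.7652 per 1,000.
Ratio = 5.7909 ÷ 4.7652 = 1.21525.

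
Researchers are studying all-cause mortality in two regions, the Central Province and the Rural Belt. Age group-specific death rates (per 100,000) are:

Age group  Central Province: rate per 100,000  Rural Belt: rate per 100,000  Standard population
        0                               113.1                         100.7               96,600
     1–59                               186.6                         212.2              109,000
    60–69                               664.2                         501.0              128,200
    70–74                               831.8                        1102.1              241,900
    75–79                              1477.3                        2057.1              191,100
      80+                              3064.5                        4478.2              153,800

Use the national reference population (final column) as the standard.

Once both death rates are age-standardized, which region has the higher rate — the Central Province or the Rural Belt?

Standard total = 920,600; weights = 0.1049, 0.1184, 0.1393, 0.2628, 0.2076, 0.1671.
The Central Province: 0.1049×113.1 + 0.1184×186.6 + 0.1393×664.2 + 0.2628×831.8 + 0.2076×1477.3 + 0.1671×3064.5 = 1163.6540 per 100,000.
The Rural Belt: 0.1049×100.7 + 0.1184×212.2 + 0.1393×501.0 + 0.2628×1102.1 + 0.2076×2057.1 + 0.1671×4478.2 = 1570.2179 per 100,000.

Rural Belt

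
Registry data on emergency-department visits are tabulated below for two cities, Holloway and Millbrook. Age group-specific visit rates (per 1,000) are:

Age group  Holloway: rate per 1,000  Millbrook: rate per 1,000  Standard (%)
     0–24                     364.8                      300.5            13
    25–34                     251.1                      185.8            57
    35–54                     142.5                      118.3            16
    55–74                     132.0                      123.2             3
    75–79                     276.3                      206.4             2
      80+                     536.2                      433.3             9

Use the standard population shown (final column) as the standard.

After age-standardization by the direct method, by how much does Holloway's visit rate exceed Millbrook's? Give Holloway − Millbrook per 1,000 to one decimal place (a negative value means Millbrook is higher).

Standard weights: 0.13, 0.57, 0.16, 0.03, 0.02, 0.09.
Holloway: 0.1300×364.8 + 0.5700×251.1 + 0.1600×142.5 + 0.0300×132.0 + 0.0200×276.3 + 0.0900×536.2 = 271.0950 per 1,000.
Millbrook: 0.1300×300.5 + 0.5700×185.8 + 0.1600×118.3 + 0.0300×123.2 + 0.0200×206.4 + 0.0900×433.3 = 210.7200 per 1,000.
Difference = 271.0950 − 210.7200 = 60.3750.

60.4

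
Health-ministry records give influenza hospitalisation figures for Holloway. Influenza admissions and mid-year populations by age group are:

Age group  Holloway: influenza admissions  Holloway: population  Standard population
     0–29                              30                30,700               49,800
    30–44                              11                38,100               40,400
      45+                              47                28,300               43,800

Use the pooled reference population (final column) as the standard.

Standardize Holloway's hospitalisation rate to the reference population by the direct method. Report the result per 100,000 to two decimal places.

99.31

Age-specific rates per 100,000 for Holloway: 97.72, 28.87, 166.08.
Standard total = 134,000; weights = 0.3716, 0.3015, 0.3269.
Standardized rate: 0.3716×97.72 + 0.3015×28.87 + 0.3269×166.08 = 99.3064 per 100,000.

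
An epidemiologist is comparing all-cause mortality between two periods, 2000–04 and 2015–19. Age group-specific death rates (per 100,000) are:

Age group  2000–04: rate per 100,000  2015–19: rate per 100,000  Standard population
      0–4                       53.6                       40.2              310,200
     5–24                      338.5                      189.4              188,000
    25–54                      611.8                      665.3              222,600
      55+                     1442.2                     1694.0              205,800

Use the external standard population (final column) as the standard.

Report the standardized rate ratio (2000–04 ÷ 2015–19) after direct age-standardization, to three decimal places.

0.942

Standard total = 926,600; weights = 0.3348, 0.2029, 0.2402, 0.2221.
2000–04: 0.3348×53.6 + 0.2029×338.5 + 0.2402×611.8 + 0.2221×1442.2 = 553.9134 per 100,000.
2015–19: 0.3348×40.2 + 0.2029×189.4 + 0.2402×665.3 + 0.2221×1694.0 = 587.9540 per 100,000.
Ratio = 553.9134 ÷ 587.9540 = 0.94210.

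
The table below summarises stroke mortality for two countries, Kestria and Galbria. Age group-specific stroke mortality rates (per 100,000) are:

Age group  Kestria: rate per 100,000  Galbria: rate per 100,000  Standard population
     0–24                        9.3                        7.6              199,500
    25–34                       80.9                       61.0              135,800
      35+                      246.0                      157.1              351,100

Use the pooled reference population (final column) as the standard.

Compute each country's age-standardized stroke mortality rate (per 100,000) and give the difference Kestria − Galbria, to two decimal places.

Standard total = 686,400; weights = 0.2906, 0.1978, 0.5115.
Kestria: 0.2906×9.3 + 0.1978×80.9 + 0.5115×246.0 = 144.5399 per 100,000.
Galbria: 0.2906×7.6 + 0.1978×61.0 + 0.5115×157.1 = 94.6355 per 100,000.
Difference = 144.5399 − 94.6355 = 49.9044.

49.90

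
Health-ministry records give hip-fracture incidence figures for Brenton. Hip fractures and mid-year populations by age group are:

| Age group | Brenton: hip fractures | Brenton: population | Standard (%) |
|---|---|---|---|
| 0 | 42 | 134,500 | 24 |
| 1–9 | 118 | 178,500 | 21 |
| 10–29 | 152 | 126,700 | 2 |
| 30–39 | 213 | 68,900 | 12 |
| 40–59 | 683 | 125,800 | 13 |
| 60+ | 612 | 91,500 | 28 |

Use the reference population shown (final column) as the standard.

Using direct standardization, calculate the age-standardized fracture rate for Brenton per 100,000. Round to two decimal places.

318.73

Age-specific rates per 100,000 for Brenton: 31.23, 66.11, 119.97, 309.14, 542.93, 668.85.
Standard weights: 0.24, 0.21, 0.02, 0.12, 0.13, 0.28.
Standardized rate: 0.2400×31.23 + 0.2100×66.11 + 0.0200×119.97 + 0.1200×309.14 + 0.1300×542.93 + 0.2800×668.85 = 318.7324 per 100,000.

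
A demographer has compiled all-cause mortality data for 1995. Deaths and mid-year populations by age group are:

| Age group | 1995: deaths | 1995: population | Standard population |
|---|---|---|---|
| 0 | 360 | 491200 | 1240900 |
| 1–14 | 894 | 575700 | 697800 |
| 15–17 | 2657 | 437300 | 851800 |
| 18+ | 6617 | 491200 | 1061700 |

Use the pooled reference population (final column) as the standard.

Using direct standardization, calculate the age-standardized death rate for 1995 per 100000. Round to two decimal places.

Age-specific rates per 100000 for 1995: 73.29, 155.29, 607.59, 1347.11.
Standard total = 3852200; weights = 0.3221, 0.1811, 0.2211, 0.2756.
Standardized rate: 0.3221×73.29 + 0.1811×155.29 + 0.2211×607.59 + 0.2756×1347.11 = 557.3643 per 100000.

557.36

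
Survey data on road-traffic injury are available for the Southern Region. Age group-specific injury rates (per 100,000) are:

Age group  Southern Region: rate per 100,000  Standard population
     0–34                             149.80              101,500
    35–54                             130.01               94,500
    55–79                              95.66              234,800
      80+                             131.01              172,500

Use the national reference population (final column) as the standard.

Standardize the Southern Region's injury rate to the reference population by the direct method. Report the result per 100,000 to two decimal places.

Standard total = 603,300; weights = 0.1682, 0.1566, 0.3892, 0.2859.
Standardized rate: 0.1682×149.80 + 0.1566×130.01 + 0.3892×95.66 + 0.2859×131.01 = 120.2567 per 100,000.

120.26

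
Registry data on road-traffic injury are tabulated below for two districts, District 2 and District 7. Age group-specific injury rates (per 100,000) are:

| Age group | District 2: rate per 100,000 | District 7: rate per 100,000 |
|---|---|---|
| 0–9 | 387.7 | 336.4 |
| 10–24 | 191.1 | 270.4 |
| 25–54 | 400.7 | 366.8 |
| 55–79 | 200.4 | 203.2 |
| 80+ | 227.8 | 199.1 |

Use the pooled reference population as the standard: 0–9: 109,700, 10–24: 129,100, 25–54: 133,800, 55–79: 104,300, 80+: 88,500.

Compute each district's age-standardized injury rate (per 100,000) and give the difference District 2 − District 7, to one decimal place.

Standard total = 565,400; weights = 0.1940, 0.2283, 0.2366, 0.1845, 0.1565.
District 2: 0.1940×387.7 + 0.2283×191.1 + 0.2366×400.7 + 0.1845×200.4 + 0.1565×227.8 = 286.3059 per 100,000.
District 7: 0.1940×336.4 + 0.2283×270.4 + 0.2366×366.8 + 0.1845×203.2 + 0.1565×199.1 = 282.4614 per 100,000.
Difference = 286.3059 − 282.4614 = 3.8446.

3.8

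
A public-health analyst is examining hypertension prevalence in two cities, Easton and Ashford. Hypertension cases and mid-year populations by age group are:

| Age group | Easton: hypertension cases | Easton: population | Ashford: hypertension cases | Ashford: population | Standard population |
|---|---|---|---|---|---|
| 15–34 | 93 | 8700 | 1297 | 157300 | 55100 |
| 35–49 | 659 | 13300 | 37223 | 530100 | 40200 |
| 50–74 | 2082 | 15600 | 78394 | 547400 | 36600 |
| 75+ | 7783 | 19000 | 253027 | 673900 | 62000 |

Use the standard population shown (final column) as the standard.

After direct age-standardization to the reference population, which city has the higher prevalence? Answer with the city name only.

Age-specific rates per 1000 for Easton: 10.690, 49.549, 133.462, 409.632.
For Ashford: 8.245, 70.219, 143.212, 375.467.
Standard total = 193900; weights = 0.2842, 0.2073, 0.1888, 0.3198.
Easton: 0.2842×10.690 + 0.2073×49.549 + 0.1888×133.462 + 0.3198×409.632 = 169.4828 per 1000.
Ashford: 0.2842×8.245 + 0.2073×70.219 + 0.1888×143.212 + 0.3198×375.467 = 163.9897 per 1000.
The crude rates (187.58 vs 193.82) would put Ashford higher, but that reflects its age composition; once standardized to a common age structure, Easton has the higher underlying rate.

Easton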